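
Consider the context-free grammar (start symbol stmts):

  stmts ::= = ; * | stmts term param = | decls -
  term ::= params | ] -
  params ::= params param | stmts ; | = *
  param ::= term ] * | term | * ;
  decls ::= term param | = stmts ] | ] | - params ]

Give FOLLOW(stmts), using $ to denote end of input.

stmts is the start symbol, so $ ∈ FOLLOW(stmts).
In stmts ::= stmts term param =: add FIRST(term param =) = { -, =, ] }.
In params ::= stmts ;: add FIRST(;) = { ; }.
In decls ::= = stmts ]: add FIRST(]) = { ] }.
Union: FOLLOW(stmts) = { $, -, ;, =, ] }.

{ $, -, ;, =, ] }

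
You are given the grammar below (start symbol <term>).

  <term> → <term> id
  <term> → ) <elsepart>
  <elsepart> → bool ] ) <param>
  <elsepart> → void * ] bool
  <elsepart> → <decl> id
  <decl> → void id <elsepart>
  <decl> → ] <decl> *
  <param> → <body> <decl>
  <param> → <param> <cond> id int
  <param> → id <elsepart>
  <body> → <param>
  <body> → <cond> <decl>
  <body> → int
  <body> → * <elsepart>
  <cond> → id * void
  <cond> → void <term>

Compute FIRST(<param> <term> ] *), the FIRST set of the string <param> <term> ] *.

Add FIRST(<param>) = { *, id, int, void }; <param> is not nullable, stop.

{ *, id, int, void }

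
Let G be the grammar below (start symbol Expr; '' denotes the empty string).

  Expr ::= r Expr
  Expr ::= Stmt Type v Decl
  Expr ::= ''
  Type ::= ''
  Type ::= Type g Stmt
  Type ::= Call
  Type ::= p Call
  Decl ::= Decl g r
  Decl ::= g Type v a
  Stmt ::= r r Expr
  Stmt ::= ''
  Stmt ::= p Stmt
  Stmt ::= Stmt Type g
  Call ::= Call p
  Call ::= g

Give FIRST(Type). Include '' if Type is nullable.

{ g, p, '' }

Type ::= '' contributes ''.
From Type ::= Type g Stmt: Type nullable, take FIRST(Type) ∪ {g} = { g, p }.
From Type ::= Call: add FIRST(Call) = { g }.
Type ::= p Call contributes {p}.
Union: FIRST(Type) = { g, p, '' }.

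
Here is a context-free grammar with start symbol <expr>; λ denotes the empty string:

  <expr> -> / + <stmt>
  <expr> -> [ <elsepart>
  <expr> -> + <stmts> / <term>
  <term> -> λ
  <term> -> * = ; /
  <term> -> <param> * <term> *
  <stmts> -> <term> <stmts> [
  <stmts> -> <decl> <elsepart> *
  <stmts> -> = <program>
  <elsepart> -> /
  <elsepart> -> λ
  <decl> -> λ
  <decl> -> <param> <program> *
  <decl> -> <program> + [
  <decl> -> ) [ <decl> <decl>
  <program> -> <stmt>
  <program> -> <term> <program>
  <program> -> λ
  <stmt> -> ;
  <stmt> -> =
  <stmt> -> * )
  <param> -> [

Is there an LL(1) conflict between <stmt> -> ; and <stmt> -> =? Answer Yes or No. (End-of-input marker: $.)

No

FIRST(;) = { ; } and FIRST(=) = { = }.
The FIRST sets are disjoint and neither alternative is nullable — no conflict.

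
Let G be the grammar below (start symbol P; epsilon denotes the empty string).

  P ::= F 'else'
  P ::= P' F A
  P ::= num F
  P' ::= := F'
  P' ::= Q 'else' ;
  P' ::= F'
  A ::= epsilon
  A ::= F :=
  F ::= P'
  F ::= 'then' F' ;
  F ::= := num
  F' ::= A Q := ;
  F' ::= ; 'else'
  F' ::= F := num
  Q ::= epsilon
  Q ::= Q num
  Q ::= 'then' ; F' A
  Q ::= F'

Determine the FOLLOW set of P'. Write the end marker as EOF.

{ EOF, 'else', 'then', :=, ;, num }

In P ::= P' F A: add FIRST(F A) = { 'else', 'then', :=, ;, num }.
In F ::= P': P' is at the end, add FOLLOW(F) = { EOF, 'else', 'then', :=, ;, num }.
Union: FOLLOW(P') = { EOF, 'else', 'then', :=, ;, num }.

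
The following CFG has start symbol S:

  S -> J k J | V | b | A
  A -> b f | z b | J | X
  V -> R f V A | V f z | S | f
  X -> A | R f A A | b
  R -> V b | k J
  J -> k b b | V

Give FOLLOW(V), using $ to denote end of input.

In S -> V: V is at the end, add FOLLOW(S) = { $, b, f, k, z }.
In V -> R f V A: add FIRST(A) = { b, f, k, z }.
In V -> V f z: add FIRST(f z) = { f }.
In R -> V b: add FIRST(b) = { b }.
In J -> V: V is at the end, add FOLLOW(J) = { $, b, f, k, z }.
Union: FOLLOW(V) = { $, b, f, k, z }.

{ $, b, f, k, z }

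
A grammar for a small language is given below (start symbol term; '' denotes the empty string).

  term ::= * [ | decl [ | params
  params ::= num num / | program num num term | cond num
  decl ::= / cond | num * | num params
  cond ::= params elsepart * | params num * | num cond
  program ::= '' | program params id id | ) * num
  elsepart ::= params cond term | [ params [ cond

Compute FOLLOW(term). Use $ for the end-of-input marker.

{ $, ), *, [, id, num }

term is the start symbol, so $ ∈ FOLLOW(term).
In params ::= program num num term: term is at the end, add FOLLOW(params) = { $, ), *, [, id, num }.
In elsepart ::= params cond term: term is at the end, add FOLLOW(elsepart) = { * }.
Union: FOLLOW(term) = { $, ), *, [, id, num }.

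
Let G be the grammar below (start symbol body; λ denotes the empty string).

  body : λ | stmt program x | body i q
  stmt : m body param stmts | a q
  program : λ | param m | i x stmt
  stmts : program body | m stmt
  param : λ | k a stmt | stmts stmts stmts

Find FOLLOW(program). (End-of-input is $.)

In body : stmt program x: add FIRST(x) = { x }.
In stmts : program body: add FIRST(body)\{λ} = { a, i, m }.
  Since body is nullable, also add FOLLOW(stmts) = { a, i, k, m, x }.
Union: FOLLOW(program) = { a, i, k, m, x }.

{ a, i, k, m, x }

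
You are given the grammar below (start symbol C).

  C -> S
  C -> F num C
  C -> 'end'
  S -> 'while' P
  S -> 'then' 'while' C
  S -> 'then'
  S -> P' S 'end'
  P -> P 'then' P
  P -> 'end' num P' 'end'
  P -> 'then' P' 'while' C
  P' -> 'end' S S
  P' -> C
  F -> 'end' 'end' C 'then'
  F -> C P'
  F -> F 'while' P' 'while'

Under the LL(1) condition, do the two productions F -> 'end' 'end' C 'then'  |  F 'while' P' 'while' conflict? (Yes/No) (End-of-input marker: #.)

FIRST('end' 'end' C 'then') = { 'end' } and FIRST(F 'while' P' 'while') = { 'end', 'then', 'while' }.
Both contain 'end', so the two alternatives are not disjoint — LL(1) conflict.

Yes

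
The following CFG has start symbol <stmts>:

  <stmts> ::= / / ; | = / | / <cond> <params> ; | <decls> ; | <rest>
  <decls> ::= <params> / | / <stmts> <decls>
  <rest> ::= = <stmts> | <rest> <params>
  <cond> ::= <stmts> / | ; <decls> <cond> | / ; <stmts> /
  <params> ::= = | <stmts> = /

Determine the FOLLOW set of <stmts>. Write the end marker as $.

{ $, /, = }

<stmts> is the start symbol, so $ ∈ FOLLOW(<stmts>).
In <decls> ::= / <stmts> <decls>: add FIRST(<decls>) = { /, = }.
In <rest> ::= = <stmts>: <stmts> is at the end, add FOLLOW(<rest>) = { $, /, = }.
In <cond> ::= <stmts> /: add FIRST(/) = { / }.
In <cond> ::= / ; <stmts> /: add FIRST(/) = { / }.
In <params> ::= <stmts> = /: add FIRST(= /) = { = }.
Union: FOLLOW(<stmts>) = { $, /, = }.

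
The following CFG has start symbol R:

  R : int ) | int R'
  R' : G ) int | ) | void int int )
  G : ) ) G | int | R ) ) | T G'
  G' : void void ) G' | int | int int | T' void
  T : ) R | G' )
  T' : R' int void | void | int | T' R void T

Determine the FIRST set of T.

T : ) R contributes {)}.
From T : G' ): add FIRST(G') = { ), int, void }.
Union: FIRST(T) = { ), int, void }.

{ ), int, void }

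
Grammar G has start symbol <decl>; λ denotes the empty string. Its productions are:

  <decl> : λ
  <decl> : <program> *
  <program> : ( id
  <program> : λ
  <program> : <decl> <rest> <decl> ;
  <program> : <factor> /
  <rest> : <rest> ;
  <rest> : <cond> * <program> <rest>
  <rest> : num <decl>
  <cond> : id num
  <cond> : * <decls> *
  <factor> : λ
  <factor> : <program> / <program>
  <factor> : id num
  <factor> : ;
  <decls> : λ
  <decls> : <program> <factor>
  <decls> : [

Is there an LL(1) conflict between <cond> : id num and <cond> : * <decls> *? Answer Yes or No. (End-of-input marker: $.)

No

FIRST(id num) = { id } and FIRST(* <decls> *) = { * }.
The FIRST sets are disjoint and neither alternative is nullable — no conflict.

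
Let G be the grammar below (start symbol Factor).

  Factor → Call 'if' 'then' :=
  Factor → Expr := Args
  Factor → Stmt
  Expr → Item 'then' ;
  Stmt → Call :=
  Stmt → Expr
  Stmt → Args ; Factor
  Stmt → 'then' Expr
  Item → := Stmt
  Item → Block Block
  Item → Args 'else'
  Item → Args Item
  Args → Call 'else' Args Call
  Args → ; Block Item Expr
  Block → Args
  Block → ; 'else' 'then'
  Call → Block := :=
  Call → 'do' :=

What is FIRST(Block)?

From Block → Args: add FIRST(Args) = { 'do', ; }.
Block → ; 'else' 'then' contributes {;}.
Union: FIRST(Block) = { 'do', ; }.

{ 'do', ; }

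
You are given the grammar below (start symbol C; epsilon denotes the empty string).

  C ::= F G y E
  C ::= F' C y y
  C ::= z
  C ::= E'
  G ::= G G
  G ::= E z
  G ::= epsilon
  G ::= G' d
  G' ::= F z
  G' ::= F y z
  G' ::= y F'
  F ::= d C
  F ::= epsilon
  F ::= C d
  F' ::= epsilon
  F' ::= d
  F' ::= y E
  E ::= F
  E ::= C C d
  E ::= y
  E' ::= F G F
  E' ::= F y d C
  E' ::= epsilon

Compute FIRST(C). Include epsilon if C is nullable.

From C ::= F G y E: F, G nullable, take FIRST(F) ∪ FIRST(G) ∪ {y} = { d, y, z }.
From C ::= F' C y y: F', C nullable, take FIRST(F') ∪ FIRST(C) ∪ {y} = { d, y, z }.
C ::= z contributes {z}.
From C ::= E': add FIRST(E') = { d, y, z, epsilon } (including epsilon since E' is nullable).
Union: FIRST(C) = { d, y, z, epsilon }.

{ d, y, z, epsilon }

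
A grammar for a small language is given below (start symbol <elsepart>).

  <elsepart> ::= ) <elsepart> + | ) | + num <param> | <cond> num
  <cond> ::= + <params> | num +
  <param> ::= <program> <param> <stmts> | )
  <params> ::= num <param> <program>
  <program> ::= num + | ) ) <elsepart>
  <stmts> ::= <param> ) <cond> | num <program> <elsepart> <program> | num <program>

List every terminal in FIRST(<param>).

From <param> ::= <program> <param> <stmts>: add FIRST(<program>) = { ), num }.
<param> ::= ) contributes {)}.
Union: FIRST(<param>) = { ), num }.

{ ), num }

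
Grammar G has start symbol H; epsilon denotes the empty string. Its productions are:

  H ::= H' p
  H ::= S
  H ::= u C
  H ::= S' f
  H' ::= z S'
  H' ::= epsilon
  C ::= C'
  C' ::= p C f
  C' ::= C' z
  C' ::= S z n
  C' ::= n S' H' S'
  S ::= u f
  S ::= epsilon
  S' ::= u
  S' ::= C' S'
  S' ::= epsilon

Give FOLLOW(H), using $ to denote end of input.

H is the start symbol, so $ ∈ FOLLOW(H).
Union: FOLLOW(H) = { $ }.

{ $ }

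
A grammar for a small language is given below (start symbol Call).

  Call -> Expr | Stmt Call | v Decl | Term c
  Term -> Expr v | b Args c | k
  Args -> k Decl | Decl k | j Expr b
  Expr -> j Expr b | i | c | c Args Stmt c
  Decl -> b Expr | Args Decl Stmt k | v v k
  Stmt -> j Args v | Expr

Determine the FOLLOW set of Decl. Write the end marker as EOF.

In Call -> v Decl: Decl is at the end, add FOLLOW(Call) = { EOF }.
In Args -> k Decl: Decl is at the end, add FOLLOW(Args) = { b, c, i, j, k, v }.
In Args -> Decl k: add FIRST(k) = { k }.
In Decl -> Args Decl Stmt k: add FIRST(Stmt k) = { c, i, j }.
Union: FOLLOW(Decl) = { EOF, b, c, i, j, k, v }.

{ EOF, b, c, i, j, k, v }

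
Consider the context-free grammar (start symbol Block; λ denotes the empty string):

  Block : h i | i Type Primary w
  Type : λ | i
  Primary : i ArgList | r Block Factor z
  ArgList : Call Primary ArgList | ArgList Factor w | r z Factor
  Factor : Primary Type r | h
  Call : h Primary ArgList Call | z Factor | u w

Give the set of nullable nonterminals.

{ Type }

Directly nullable (have an λ-production): Type.
No other nonterminal has a production whose RHS symbols are all nullable.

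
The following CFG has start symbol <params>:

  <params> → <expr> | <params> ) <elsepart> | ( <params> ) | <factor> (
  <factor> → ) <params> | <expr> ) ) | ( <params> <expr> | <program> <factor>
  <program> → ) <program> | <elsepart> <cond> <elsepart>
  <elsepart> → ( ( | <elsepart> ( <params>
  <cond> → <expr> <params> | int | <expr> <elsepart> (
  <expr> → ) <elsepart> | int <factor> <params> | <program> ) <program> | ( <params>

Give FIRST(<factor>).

{ (, ), int }

<factor> → ) <params> contributes {)}.
From <factor> → <expr> ) ): add FIRST(<expr>) = { (, ), int }.
<factor> → ( <params> <expr> contributes {(}.
From <factor> → <program> <factor>: add FIRST(<program>) = { (, ) }.
Union: FIRST(<factor>) = { (, ), int }.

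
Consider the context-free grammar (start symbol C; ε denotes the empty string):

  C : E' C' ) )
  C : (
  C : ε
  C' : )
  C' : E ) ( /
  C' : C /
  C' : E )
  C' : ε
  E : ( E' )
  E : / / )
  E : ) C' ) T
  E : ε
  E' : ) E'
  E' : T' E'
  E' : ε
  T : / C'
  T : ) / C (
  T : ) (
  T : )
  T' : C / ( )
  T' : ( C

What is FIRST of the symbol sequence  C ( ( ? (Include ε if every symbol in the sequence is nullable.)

{ (, ), / }

Add FIRST(C)\{ε} = { (, ), / }; C is nullable, continue.
( is a terminal; add {(} and stop.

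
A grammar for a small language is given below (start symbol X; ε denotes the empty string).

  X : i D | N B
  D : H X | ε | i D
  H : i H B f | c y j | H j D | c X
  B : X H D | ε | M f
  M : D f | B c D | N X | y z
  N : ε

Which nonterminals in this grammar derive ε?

Directly nullable (have an ε-production): D, B, N.
X : N B with every symbol nullable, so X is nullable.
M : N X with every symbol nullable, so M is nullable.
No other nonterminal has a production whose RHS symbols are all nullable.

{ B, D, M, N, X }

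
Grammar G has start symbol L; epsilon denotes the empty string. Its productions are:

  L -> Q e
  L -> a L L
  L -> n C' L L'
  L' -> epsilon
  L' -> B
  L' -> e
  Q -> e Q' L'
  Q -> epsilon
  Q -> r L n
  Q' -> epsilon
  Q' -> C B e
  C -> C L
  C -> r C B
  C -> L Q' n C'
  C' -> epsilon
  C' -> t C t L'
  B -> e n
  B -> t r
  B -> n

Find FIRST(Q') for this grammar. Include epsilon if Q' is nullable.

Q' -> epsilon contributes epsilon.
From Q' -> C B e: add FIRST(C) = { a, e, n, r }.
Union: FIRST(Q') = { a, e, n, r, epsilon }.

{ a, e, n, r, epsilon }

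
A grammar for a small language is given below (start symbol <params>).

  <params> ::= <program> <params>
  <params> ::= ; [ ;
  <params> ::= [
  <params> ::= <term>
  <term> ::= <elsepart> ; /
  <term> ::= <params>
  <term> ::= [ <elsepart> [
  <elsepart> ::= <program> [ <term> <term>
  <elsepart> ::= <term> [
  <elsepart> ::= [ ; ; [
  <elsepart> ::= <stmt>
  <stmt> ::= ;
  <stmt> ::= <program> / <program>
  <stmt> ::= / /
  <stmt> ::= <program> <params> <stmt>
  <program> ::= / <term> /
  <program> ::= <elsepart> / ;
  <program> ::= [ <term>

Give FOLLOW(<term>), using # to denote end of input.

In <params> ::= <term>: <term> is at the end, add FOLLOW(<params>) = { #, /, ;, [ }.
In <elsepart> ::= <program> [ <term> <term>: add FIRST(<term>) = { /, ;, [ }.
In <elsepart> ::= <program> [ <term> <term>: <term> is at the end, add FOLLOW(<elsepart>) = { /, ;, [ }.
In <elsepart> ::= <term> [: add FIRST([) = { [ }.
In <program> ::= / <term> /: add FIRST(/) = { / }.
In <program> ::= [ <term>: <term> is at the end, add FOLLOW(<program>) = { /, ;, [ }.
Union: FOLLOW(<term>) = { #, /, ;, [ }.

{ #, /, ;, [ }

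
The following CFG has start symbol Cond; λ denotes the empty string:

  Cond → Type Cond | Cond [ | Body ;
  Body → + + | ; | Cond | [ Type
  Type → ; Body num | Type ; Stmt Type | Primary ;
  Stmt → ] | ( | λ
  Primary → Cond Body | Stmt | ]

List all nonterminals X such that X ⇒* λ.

Directly nullable (have an λ-production): Stmt.
Primary → Stmt with every symbol nullable, so Primary is nullable.
No other nonterminal has a production whose RHS symbols are all nullable.

{ Primary, Stmt }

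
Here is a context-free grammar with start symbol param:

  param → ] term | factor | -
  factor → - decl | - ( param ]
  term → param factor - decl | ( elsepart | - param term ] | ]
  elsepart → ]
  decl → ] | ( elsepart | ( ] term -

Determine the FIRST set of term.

{ (, -, ] }

From term → param factor - decl: add FIRST(param) = { -, ] }.
term → ( elsepart contributes {(}.
term → - param term ] contributes {-}.
term → ] contributes {]}.
Union: FIRST(term) = { (, -, ] }.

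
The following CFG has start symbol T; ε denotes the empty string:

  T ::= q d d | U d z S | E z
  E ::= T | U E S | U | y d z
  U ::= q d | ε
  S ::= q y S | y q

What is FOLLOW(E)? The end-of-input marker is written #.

{ q, y, z }

In T ::= E z: add FIRST(z) = { z }.
In E ::= U E S: add FIRST(S) = { q, y }.
Union: FOLLOW(E) = { q, y, z }.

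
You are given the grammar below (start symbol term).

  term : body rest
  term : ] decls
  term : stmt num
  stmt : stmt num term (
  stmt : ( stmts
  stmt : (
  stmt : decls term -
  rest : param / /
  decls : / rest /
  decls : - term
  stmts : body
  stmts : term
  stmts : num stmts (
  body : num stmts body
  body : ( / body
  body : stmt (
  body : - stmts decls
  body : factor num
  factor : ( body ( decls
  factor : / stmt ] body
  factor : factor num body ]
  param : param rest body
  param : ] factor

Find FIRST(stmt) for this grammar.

From stmt : stmt num term (: add FIRST(stmt) = { (, -, / }.
stmt : ( stmts contributes {(}.
stmt : ( contributes {(}.
From stmt : decls term -: add FIRST(decls) = { -, / }.
Union: FIRST(stmt) = { (, -, / }.

{ (, -, / }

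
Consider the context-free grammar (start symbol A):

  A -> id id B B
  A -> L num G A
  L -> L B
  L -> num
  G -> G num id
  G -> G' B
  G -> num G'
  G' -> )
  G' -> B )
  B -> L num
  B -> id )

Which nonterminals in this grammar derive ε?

{ } (none)

No nonterminal has an empty production or an RHS whose symbols are all nullable.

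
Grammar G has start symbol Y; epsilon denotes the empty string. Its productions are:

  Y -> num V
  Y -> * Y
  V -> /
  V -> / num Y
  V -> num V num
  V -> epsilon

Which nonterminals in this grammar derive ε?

{ V }

Directly nullable (have an epsilon-production): V.
No other nonterminal has a production whose RHS symbols are all nullable.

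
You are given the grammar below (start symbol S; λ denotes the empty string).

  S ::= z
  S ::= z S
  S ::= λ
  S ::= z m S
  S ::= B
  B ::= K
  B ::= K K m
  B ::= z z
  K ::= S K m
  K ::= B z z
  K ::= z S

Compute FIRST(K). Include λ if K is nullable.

{ z }

From K ::= S K m: S nullable, take FIRST(S) ∪ FIRST(K) = { z }.
From K ::= B z z: add FIRST(B) = { z }.
K ::= z S contributes {z}.
Union: FIRST(K) = { z }.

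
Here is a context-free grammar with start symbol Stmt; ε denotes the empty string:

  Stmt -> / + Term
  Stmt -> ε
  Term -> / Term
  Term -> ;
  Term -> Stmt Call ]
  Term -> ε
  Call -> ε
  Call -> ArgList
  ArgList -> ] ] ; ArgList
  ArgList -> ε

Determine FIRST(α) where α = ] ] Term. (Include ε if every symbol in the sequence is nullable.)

] is a terminal; add {]} and stop.

{ ] }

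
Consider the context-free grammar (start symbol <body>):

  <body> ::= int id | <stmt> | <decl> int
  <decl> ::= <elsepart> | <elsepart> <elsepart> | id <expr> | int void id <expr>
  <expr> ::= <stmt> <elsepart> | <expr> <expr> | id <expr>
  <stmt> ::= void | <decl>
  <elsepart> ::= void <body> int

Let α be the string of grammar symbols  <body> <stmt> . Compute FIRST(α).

{ id, int, void }

Add FIRST(<body>) = { id, int, void }; <body> is not nullable, stop.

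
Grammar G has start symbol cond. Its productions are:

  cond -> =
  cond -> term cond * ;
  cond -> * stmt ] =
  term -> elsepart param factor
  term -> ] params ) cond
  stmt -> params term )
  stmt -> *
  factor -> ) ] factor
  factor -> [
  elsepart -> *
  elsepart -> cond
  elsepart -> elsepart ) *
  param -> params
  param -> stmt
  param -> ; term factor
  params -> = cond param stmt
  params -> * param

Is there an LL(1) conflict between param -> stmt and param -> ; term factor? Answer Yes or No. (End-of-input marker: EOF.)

No

FIRST(stmt) = { *, = } and FIRST(; term factor) = { ; }.
The FIRST sets are disjoint and neither alternative is nullable — no conflict.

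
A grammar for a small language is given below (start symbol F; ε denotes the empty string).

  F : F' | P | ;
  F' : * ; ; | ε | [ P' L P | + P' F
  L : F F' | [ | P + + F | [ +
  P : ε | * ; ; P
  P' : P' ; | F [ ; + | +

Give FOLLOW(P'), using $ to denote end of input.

In F' : [ P' L P: add FIRST(L P)\{ε} = { *, +, ;, [ }.
  Since L P is nullable, also add FOLLOW(F') = { $, *, +, [ }.
In F' : + P' F: add FIRST(F)\{ε} = { *, +, ;, [ }.
  Since F is nullable, also add FOLLOW(F') = { $, *, +, [ }.
In P' : P' ;: add FIRST(;) = { ; }.
Union: FOLLOW(P') = { $, *, +, ;, [ }.

{ $, *, +, ;, [ }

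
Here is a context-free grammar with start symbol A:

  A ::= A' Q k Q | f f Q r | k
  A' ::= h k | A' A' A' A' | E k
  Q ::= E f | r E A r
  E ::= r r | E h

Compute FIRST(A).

From A ::= A' Q k Q: add FIRST(A') = { h, r }.
A ::= f f Q r contributes {f}.
A ::= k contributes {k}.
Union: FIRST(A) = { f, h, k, r }.

{ f, h, k, r }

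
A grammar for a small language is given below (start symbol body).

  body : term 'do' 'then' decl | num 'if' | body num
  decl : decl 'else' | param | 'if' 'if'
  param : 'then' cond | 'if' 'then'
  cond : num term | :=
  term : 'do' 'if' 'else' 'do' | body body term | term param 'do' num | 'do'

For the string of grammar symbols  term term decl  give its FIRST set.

{ 'do', num }

Add FIRST(term) = { 'do', num }; term is not nullable, stop.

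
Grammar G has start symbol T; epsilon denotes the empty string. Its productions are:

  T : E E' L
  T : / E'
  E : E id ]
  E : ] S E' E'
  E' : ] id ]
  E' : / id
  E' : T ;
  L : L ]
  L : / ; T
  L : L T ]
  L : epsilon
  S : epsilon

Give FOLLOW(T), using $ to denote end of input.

{ $, /, ;, ] }

T is the start symbol, so $ ∈ FOLLOW(T).
In E' : T ;: add FIRST(;) = { ; }.
In L : / ; T: T is at the end, add FOLLOW(L) = { $, /, ;, ] }.
In L : L T ]: add FIRST(]) = { ] }.
Union: FOLLOW(T) = { $, /, ;, ] }.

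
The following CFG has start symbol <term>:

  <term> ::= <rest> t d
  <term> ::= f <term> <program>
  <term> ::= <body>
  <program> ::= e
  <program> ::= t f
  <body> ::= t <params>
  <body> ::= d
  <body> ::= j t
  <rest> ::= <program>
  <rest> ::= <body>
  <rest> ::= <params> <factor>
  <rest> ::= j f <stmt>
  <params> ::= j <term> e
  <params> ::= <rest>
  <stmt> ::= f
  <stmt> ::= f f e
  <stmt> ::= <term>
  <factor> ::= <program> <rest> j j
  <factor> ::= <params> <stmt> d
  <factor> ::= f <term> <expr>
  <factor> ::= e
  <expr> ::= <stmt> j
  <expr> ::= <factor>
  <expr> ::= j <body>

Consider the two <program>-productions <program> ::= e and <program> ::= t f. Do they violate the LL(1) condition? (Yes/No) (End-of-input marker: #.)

FIRST(e) = { e } and FIRST(t f) = { t }.
The FIRST sets are disjoint and neither alternative is nullable — no conflict.

No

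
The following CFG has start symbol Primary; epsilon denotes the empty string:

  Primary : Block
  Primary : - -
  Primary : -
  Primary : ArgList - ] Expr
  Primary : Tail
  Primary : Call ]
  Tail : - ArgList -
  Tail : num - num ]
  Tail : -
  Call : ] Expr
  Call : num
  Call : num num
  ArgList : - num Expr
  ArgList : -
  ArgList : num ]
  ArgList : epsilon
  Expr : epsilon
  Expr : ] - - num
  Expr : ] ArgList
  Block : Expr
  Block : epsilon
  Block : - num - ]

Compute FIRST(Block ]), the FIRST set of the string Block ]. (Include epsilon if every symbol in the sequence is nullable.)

Add FIRST(Block)\{epsilon} = { -, ] }; Block is nullable, continue.
] is a terminal; add {]} and stop.

{ -, ] }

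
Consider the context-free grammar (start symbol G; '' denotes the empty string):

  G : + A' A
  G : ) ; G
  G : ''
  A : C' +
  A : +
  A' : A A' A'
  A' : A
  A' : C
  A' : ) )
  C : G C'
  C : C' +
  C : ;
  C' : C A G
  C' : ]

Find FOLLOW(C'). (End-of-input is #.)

{ ), +, ;, ] }

In A : C' +: add FIRST(+) = { + }.
In C : G C': C' is at the end, add FOLLOW(C) = { ), +, ;, ] }.
In C : C' +: add FIRST(+) = { + }.
Union: FOLLOW(C') = { ), +, ;, ] }.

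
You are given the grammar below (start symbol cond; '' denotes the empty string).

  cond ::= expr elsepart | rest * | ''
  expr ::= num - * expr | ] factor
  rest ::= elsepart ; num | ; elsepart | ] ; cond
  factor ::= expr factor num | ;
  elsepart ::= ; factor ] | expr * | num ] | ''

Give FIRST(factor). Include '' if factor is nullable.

{ ;, ], num }

From factor ::= expr factor num: add FIRST(expr) = { ], num }.
factor ::= ; contributes {;}.
Union: FIRST(factor) = { ;, ], num }.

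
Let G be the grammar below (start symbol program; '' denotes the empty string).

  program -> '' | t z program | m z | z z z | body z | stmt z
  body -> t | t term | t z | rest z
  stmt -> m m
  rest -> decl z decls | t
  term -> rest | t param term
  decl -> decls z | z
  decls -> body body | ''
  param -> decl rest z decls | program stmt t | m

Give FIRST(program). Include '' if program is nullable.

program -> '' contributes ''.
program -> t z program contributes {t}.
program -> m z contributes {m}.
program -> z z z contributes {z}.
From program -> body z: add FIRST(body) = { t, z }.
From program -> stmt z: add FIRST(stmt) = { m }.
Union: FIRST(program) = { m, t, z, '' }.

{ m, t, z, '' }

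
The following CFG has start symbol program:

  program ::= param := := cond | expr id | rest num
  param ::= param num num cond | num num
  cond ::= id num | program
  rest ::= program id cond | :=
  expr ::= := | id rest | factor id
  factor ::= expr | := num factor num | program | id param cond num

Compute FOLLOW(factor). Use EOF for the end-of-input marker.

{ id, num }

In expr ::= factor id: add FIRST(id) = { id }.
In factor ::= := num factor num: add FIRST(num) = { num }.
Union: FOLLOW(factor) = { id, num }.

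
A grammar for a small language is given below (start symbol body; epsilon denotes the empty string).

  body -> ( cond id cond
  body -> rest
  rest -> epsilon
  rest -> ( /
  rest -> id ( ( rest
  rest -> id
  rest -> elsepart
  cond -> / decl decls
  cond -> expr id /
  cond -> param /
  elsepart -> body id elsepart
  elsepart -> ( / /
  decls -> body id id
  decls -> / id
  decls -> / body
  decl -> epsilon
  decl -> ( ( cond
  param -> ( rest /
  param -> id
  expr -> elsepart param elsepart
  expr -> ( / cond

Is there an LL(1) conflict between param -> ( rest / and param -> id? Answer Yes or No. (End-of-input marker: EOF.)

FIRST(( rest /) = { ( } and FIRST(id) = { id }.
The FIRST sets are disjoint and neither alternative is nullable — no conflict.

No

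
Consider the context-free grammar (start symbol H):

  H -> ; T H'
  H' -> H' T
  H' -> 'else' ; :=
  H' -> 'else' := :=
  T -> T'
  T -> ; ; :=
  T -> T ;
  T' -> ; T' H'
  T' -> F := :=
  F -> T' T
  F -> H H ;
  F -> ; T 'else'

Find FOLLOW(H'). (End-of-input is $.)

In H -> ; T H': H' is at the end, add FOLLOW(H) = { $, ; }.
In H' -> H' T: add FIRST(T) = { ; }.
In T' -> ; T' H': H' is at the end, add FOLLOW(T') = { $, 'else', :=, ; }.
Union: FOLLOW(H') = { $, 'else', :=, ; }.

{ $, 'else', :=, ; }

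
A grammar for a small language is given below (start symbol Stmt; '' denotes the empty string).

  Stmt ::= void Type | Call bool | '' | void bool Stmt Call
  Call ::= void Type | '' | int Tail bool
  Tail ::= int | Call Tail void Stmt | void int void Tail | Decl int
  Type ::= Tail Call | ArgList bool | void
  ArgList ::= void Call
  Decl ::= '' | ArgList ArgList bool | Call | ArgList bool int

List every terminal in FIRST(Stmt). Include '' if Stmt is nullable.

{ bool, int, void, '' }

Stmt ::= void Type contributes {void}.
From Stmt ::= Call bool: Call nullable, take FIRST(Call) ∪ {bool} = { bool, int, void }.
Stmt ::= '' contributes ''.
Stmt ::= void bool Stmt Call contributes {void}.
Union: FIRST(Stmt) = { bool, int, void, '' }.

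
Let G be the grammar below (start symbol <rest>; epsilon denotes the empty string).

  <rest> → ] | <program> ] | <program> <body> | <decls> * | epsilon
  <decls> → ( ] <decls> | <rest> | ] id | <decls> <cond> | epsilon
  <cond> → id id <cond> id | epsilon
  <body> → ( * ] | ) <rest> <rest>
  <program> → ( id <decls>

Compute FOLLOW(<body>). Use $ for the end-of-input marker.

In <rest> → <program> <body>: <body> is at the end, add FOLLOW(<rest>) = { $, (, ), *, ], id }.
Union: FOLLOW(<body>) = { $, (, ), *, ], id }.

{ $, (, ), *, ], id }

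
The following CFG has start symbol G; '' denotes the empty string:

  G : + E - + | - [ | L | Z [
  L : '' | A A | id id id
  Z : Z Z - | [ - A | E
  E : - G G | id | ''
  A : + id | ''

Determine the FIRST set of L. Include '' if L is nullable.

{ +, id, '' }

L : '' contributes ''.
From L : A A: A, A nullable, take FIRST(A) ∪ FIRST(A) = { + }; also '' since the whole RHS is nullable.
L : id id id contributes {id}.
Union: FIRST(L) = { +, id, '' }.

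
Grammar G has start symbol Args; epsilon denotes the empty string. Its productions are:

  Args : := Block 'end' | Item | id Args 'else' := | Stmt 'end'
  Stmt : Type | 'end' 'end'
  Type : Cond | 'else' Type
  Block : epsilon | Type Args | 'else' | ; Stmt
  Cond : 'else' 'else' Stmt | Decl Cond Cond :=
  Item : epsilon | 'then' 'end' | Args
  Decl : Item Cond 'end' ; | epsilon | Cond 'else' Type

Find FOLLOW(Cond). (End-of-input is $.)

In Type : Cond: Cond is at the end, add FOLLOW(Type) = { 'else', 'end', 'then', :=, id }.
In Cond : Decl Cond Cond :=: add FIRST(Cond :=) = { 'else', 'end', 'then', :=, id }.
In Cond : Decl Cond Cond :=: add FIRST(:=) = { := }.
In Decl : Item Cond 'end' ;: add FIRST('end' ;) = { 'end' }.
In Decl : Cond 'else' Type: add FIRST('else' Type) = { 'else' }.
Union: FOLLOW(Cond) = { 'else', 'end', 'then', :=, id }.

{ 'else', 'end', 'then', :=, id }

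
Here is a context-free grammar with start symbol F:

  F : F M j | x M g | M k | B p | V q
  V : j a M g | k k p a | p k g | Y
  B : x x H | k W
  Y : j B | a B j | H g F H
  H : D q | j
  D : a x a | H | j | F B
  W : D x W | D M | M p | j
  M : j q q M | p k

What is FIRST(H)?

From H : D q: add FIRST(D) = { a, j, k, p, x }.
H : j contributes {j}.
Union: FIRST(H) = { a, j, k, p, x }.

{ a, j, k, p, x }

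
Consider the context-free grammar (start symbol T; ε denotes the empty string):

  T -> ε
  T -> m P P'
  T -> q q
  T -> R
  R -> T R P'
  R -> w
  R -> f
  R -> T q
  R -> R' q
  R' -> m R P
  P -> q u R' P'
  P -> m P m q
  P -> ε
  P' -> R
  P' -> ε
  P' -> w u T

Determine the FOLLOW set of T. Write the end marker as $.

T is the start symbol, so $ ∈ FOLLOW(T).
In R -> T R P': add FIRST(R P') = { f, m, q, w }.
In R -> T q: add FIRST(q) = { q }.
In P' -> w u T: T is at the end, add FOLLOW(P') = { $, f, m, q, w }.
Union: FOLLOW(T) = { $, f, m, q, w }.

{ $, f, m, q, w }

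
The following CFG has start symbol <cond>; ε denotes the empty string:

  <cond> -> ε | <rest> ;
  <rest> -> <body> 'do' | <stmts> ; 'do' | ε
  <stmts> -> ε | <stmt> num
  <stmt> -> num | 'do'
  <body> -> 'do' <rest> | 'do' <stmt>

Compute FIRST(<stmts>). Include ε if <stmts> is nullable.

<stmts> -> ε contributes ε.
From <stmts> -> <stmt> num: add FIRST(<stmt>) = { 'do', num }.
Union: FIRST(<stmts>) = { 'do', num, ε }.

{ 'do', num, ε }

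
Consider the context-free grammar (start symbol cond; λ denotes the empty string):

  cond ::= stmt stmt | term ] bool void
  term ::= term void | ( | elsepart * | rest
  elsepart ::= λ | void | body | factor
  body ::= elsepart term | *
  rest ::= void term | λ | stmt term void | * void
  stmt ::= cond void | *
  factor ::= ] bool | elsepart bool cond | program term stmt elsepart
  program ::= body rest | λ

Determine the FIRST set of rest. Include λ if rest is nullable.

rest ::= void term contributes {void}.
rest ::= λ contributes λ.
From rest ::= stmt term void: add FIRST(stmt) = { (, *, ], bool, void }.
rest ::= * void contributes {*}.
Union: FIRST(rest) = { (, *, ], bool, void, λ }.

{ (, *, ], bool, void, λ }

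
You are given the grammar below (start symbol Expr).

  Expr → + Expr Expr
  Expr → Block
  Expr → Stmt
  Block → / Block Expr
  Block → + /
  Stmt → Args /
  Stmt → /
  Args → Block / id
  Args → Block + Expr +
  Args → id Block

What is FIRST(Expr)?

{ +, /, id }

Expr → + Expr Expr contributes {+}.
From Expr → Block: add FIRST(Block) = { +, / }.
From Expr → Stmt: add FIRST(Stmt) = { +, /, id }.
Union: FIRST(Expr) = { +, /, id }.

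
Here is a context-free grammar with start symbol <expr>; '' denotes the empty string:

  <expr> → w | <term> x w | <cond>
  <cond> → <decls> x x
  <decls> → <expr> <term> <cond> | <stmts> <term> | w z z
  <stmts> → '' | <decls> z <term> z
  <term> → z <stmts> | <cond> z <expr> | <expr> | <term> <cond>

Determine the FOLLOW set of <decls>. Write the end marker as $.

{ x, z }

In <cond> → <decls> x x: add FIRST(x x) = { x }.
In <stmts> → <decls> z <term> z: add FIRST(z <term> z) = { z }.
Union: FOLLOW(<decls>) = { x, z }.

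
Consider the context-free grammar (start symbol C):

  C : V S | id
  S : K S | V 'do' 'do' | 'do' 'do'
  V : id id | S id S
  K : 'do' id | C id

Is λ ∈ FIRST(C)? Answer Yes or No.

No nonterminal in this grammar is nullable.
No production of C has an RHS whose symbols are all nullable, so C is not nullable.

No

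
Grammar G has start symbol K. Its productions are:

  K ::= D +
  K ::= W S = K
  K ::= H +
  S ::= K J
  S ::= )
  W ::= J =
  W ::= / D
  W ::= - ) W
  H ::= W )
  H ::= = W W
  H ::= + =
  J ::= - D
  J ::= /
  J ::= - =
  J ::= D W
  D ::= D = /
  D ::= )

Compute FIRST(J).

J ::= - D contributes {-}.
J ::= / contributes {/}.
J ::= - = contributes {-}.
From J ::= D W: add FIRST(D) = { ) }.
Union: FIRST(J) = { ), -, / }.

{ ), -, / }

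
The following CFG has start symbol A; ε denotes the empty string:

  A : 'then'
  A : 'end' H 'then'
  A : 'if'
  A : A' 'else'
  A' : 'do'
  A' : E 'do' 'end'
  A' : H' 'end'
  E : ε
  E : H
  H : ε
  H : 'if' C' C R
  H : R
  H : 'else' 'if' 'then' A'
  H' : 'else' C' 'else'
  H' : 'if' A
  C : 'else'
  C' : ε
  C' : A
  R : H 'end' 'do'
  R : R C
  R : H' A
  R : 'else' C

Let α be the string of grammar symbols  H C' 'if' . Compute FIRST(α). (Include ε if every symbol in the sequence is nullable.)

Add FIRST(H)\{ε} = { 'else', 'end', 'if' }; H is nullable, continue.
Add FIRST(C')\{ε} = { 'do', 'else', 'end', 'if', 'then' }; C' is nullable, continue.
'if' is a terminal; add {'if'} and stop.

{ 'do', 'else', 'end', 'if', 'then' }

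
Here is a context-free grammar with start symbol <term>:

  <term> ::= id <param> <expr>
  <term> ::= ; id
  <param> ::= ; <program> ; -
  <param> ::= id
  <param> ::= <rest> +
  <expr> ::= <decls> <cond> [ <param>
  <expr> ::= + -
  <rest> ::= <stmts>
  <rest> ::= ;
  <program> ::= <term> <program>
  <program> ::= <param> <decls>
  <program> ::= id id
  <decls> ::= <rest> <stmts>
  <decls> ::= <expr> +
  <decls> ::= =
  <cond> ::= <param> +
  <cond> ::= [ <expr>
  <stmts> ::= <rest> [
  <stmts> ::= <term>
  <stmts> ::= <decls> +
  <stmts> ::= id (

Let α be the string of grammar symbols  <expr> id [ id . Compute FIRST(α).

{ +, ;, =, id }

Add FIRST(<expr>) = { +, ;, =, id }; <expr> is not nullable, stop.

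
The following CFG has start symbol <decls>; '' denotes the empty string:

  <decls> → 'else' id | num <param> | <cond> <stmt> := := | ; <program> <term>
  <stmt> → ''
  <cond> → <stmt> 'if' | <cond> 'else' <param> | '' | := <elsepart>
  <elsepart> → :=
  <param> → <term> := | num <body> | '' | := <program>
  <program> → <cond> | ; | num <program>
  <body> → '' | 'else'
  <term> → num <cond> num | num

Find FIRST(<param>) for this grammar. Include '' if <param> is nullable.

From <param> → <term> :=: add FIRST(<term>) = { num }.
<param> → num <body> contributes {num}.
<param> → '' contributes ''.
<param> → := <program> contributes {:=}.
Union: FIRST(<param>) = { :=, num, '' }.

{ :=, num, '' }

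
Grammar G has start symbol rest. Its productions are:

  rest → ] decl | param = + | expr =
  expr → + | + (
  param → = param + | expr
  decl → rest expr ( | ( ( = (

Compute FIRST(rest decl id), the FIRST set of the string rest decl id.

Add FIRST(rest) = { +, =, ] }; rest is not nullable, stop.

{ +, =, ] }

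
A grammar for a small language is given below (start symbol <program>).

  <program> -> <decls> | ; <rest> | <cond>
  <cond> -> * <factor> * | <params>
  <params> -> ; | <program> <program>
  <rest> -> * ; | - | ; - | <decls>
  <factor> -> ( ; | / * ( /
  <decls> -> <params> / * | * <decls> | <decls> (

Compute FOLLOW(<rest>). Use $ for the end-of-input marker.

{ $, *, /, ; }

In <program> -> ; <rest>: <rest> is at the end, add FOLLOW(<program>) = { $, *, /, ; }.
Union: FOLLOW(<rest>) = { $, *, /, ; }.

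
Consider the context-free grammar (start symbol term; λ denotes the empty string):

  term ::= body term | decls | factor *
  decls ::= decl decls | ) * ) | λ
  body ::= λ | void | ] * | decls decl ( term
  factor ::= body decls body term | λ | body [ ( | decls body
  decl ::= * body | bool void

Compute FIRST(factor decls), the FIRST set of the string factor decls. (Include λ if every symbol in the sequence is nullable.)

{ ), *, [, ], bool, void, λ }

Add FIRST(factor)\{λ} = { ), *, [, ], bool, void }; factor is nullable, continue.
Add FIRST(decls)\{λ} = { ), *, bool }; decls is nullable, continue.
Every symbol is nullable, so include λ.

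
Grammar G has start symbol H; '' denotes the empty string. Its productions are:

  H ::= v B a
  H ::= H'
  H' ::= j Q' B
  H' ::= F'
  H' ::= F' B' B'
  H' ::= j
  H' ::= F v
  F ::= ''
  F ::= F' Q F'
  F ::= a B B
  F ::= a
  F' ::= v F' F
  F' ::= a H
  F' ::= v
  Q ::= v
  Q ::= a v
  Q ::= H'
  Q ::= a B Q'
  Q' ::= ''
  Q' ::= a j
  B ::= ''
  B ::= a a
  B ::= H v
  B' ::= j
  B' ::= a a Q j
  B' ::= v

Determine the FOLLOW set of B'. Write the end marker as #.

{ #, a, j, v }

In H' ::= F' B' B': add FIRST(B') = { a, j, v }.
In H' ::= F' B' B': B' is at the end, add FOLLOW(H') = { #, a, j, v }.
Union: FOLLOW(B') = { #, a, j, v }.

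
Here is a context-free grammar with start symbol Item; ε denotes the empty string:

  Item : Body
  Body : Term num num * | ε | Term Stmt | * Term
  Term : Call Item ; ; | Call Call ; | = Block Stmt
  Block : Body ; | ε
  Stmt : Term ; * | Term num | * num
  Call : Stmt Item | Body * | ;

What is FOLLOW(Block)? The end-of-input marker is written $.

{ *, ;, = }

In Term : = Block Stmt: add FIRST(Stmt) = { *, ;, = }.
Union: FOLLOW(Block) = { *, ;, = }.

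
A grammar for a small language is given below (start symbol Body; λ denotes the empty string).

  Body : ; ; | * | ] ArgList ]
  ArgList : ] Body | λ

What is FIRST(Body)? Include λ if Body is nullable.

{ *, ;, ] }

Body : ; ; contributes {;}.
Body : * contributes {*}.
Body : ] ArgList ] contributes {]}.
Union: FIRST(Body) = { *, ;, ] }.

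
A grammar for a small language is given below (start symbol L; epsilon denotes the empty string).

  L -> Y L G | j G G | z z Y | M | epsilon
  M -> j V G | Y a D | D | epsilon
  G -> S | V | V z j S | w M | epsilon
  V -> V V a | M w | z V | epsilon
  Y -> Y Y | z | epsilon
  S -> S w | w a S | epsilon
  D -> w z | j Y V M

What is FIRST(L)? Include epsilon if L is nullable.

{ a, j, w, z, epsilon }

From L -> Y L G: Y, L, G nullable, take FIRST(Y) ∪ FIRST(L) ∪ FIRST(G) = { a, j, w, z }; also epsilon since the whole RHS is nullable.
L -> j G G contributes {j}.
L -> z z Y contributes {z}.
From L -> M: add FIRST(M) = { a, j, w, z, epsilon } (including epsilon since M is nullable).
L -> epsilon contributes epsilon.
Union: FIRST(L) = { a, j, w, z, epsilon }.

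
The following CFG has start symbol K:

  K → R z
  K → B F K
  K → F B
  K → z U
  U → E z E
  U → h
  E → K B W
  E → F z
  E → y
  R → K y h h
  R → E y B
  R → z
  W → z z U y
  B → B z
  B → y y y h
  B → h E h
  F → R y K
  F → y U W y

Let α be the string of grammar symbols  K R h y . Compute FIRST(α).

{ h, y, z }

Add FIRST(K) = { h, y, z }; K is not nullable, stop.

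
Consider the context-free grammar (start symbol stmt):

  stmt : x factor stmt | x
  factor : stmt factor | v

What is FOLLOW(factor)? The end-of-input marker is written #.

{ x }

In stmt : x factor stmt: add FIRST(stmt) = { x }.
In factor : stmt factor: factor is at the end, add FOLLOW(factor) = { x }.
Union: FOLLOW(factor) = { x }.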